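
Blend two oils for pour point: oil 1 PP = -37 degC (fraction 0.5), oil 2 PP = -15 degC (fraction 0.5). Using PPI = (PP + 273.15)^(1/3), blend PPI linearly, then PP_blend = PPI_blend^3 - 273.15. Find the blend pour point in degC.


PPI_1 = (-37 + 273.15)^(1/3) = 6.181056
PPI_2 = (-15 + 273.15)^(1/3) = 6.36733
PPI_blend = 0.5 * 6.181056 + 0.5 * 6.36733 = 6.274193
PP_blend = 6.274193^3 - 273.15 = 246.9867 - 273.15 = -26.16

-26.16 degC


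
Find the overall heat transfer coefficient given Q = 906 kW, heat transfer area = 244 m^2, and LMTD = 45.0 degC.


From Q = U*A*LMTD, U = Q / (A * LMTD)
U = 906 / (244 * 45.0) = 906 / 10980 = 0.08251

0.08251 kW/(m^2*K)


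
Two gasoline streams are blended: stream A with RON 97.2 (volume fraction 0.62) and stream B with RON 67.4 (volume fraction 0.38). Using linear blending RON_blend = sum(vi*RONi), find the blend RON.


Linear blending: RON_blend = sum(vi * RONi)
Contribution 1: 0.62 * 97.2 = 60.264
Contribution 2: 0.38 * 67.4 = 25.612
RON_blend = 60.264 + 25.612 = 85.876

85.876


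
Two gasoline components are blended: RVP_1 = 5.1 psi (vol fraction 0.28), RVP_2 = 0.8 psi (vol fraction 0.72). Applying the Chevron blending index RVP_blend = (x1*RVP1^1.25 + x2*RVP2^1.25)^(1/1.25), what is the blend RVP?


Chevron index: RVP_blend = (sum xi*RVPi^1.25)^(1/1.25)
RVP^1.25 terms: 0.28 * 5.1^1.25 + 0.72 * 0.8^1.25 = 2.6907
RVP_blend = 2.6907^(1/1.25) = 2.207

2.207 psi


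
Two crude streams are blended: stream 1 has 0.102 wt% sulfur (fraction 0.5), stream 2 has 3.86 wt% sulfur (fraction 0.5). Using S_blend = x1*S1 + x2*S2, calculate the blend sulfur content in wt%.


Linear sulfur blending: S_blend = x1*S1 + x2*S2
Contribution 1: 0.5 * 0.102 = 0.051 wt%
Contribution 2: 0.5 * 3.86 = 1.93 wt%
S_blend = 0.051 + 1.93 = 1.981

1.981 wt%


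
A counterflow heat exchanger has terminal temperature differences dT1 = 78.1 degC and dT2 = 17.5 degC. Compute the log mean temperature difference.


LMTD = (dT1 - dT2) / ln(dT1/dT2)
= (78.1 - 17.5) / ln(78.1 / 17.5) = 60.6 / 1.49579 = 40.51

40.51 degC


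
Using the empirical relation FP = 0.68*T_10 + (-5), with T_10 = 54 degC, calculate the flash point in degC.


FP = 0.68 * 54 + (-5) = 31.72

31.72 degC


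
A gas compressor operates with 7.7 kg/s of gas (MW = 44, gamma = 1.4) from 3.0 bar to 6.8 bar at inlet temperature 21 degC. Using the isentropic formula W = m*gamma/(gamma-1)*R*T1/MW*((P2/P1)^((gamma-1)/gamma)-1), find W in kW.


Isentropic work: W = m*(gamma/(gamma-1))*(R*T1/MW)*((P2/P1)^((gamma-1)/gamma) - 1)
T1 = 21 + 273.15 = 294.15 K
Pressure ratio = 6.8 / 3.0 = 2.26667
Exponent = (1.4 - 1)/1.4 = 0.285714
(P2/P1)^exp - 1 = 2.26667^0.285714 - 1 = 0.263396
W = 7.7 * 1.4 / 0.4 * 8.314 * 294.15 / 44 * 0.263396 = 394.5

394.5 kW


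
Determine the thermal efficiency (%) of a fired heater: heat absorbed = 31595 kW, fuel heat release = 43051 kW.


Furnace efficiency = Q_absorbed / Q_fuel * 100
= 31595 / 43051 * 100 = 73.39

73.39 %


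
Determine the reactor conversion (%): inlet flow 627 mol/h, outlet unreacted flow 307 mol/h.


X = (F_in - F_out) / F_in * 100
Moles reacted = 627 - 307 = 320
X = 320 / 627 * 100
= 0.5104 * 100
= 51.04 %

51.04 %


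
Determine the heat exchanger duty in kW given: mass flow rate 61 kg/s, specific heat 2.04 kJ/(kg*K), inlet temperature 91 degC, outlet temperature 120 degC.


Q = m_dot * cp * delta_T
delta_T = 120 - 91 = 29 K
Q = 61 * 2.04 * 29
= 124.44 * 29
= 3608.76 kW

3608.76 kW


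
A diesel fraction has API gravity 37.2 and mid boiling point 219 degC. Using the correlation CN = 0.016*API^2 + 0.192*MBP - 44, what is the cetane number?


CN = 0.016 * 37.2^2 + 0.192 * 219 - 44
CN = 22.14144 + 42.048 - 44 = 20.18944

20.18944


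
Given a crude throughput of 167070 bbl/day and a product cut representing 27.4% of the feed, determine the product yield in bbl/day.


Crude throughput = 167070 bbl/day
Fraction yield = 27.4%
yield = throughput * fraction / 100
yield = 167070 * 27.4 / 100 = 45777.18

45777.18 bbl/day


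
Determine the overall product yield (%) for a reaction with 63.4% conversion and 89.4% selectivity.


Overall yield = conversion (%) * selectivity (%) / 100
Conversion = 63.4%, Selectivity = 89.4%
Y = 63.4 * 89.4 / 100
= 56.6796 %

56.6796 %


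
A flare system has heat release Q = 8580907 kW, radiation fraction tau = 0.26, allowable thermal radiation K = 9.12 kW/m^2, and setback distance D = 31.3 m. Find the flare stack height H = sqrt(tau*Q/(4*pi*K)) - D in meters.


tau*Q/(4*pi*K) = 0.26 * 8580907 / (4 * pi * 9.12) = 19467.1
sqrt(19467.1) = 139.525
H = 139.525 - 31.3 = 108.2

108.2 m


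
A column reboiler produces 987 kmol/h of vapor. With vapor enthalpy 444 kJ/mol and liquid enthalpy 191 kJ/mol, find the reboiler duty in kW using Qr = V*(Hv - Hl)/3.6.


Qr = 987 * (444 - 191) / 3.6 = 987 * 253 / 3.6 = 69360

69360 kW


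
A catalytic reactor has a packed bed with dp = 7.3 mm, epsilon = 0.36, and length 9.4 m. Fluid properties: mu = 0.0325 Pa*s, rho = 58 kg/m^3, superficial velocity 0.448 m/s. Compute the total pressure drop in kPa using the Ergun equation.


dp = 7.3 mm = 0.0073 m
Viscous term = 150*0.0325*0.448*(1-0.36)^2 / (0.0073^2*0.36^3) = 359799
Inertial term = 1.75*58*0.448^2*(1-0.36) / (0.0073*0.36^3) = 38280
dP/L = 359799 + 38280 = 398079 Pa/m
dP = 398079 * 9.4 / 1000 = 3742 kPa

3742 kPa


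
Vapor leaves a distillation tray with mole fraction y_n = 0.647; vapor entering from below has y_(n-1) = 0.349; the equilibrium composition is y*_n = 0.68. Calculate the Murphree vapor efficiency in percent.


Murphree vapor efficiency: EMV = (y_n - y_(n-1)) / (y*_n - y_(n-1)) * 100
EMV = (0.647 - 0.349) / (0.68 - 0.349) * 100 = 0.298 / 0.331 * 100 = 90.03

90.03 %


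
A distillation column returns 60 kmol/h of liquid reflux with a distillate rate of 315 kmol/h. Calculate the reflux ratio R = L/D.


Reflux ratio definition: R = L / D (liquid returned / distillate withdrawn)
L = 60 kmol/h, D = 315 kmol/h
R = 60 / 315 = 0.1905

0.1905


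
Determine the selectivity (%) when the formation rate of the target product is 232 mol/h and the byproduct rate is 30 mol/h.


Selectivity = desired / (desired + undesired) * 100
Total products = 232 + 30 = 262 mol/h
S = 232 / 262 * 100
= 0.8855 * 100
= 88.55 %

88.55 %


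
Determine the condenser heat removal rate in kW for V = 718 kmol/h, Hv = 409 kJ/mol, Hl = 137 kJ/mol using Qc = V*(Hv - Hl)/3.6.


Qc = 718 * (409 - 137) / 3.6 = 718 * 272 / 3.6 = 54250

54250 kW


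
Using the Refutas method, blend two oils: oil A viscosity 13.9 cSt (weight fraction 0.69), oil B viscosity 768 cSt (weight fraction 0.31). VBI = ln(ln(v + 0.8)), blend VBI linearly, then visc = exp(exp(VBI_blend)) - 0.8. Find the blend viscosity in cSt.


Refutas method: VBN_i = 14.534*ln(ln(visc_i + 0.8)) + 10.975, blended linearly by mass fraction; since VBN is linear in VBI_i = ln(ln(visc_i + 0.8)) and the fractions sum to 1, blend VBI directly: visc = exp(exp(VBI_blend)) - 0.8
VBI_1 = ln(ln(13.9 + 0.8)) = 0.988741
VBI_2 = ln(ln(768 + 0.8)) = 1.89384
VBI_blend = 0.69 * 0.988741 + 0.31 * 1.89384 = 1.26932
visc_blend = exp(exp(1.26932)) - 0.8 = 34.31

34.31 cSt


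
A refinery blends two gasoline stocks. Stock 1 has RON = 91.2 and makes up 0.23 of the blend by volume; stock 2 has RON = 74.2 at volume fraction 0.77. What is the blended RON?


Linear blending: RON_blend = sum(vi * RONi)
Contribution 1: 0.23 * 91.2 = 20.976
Contribution 2: 0.77 * 74.2 = 57.134
RON_blend = 20.976 + 57.134 = 78.11

78.11


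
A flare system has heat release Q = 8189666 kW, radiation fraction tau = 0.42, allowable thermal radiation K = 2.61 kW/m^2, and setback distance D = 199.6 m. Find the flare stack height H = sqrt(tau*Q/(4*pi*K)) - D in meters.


tau*Q/(4*pi*K) = 0.42 * 8189666 / (4 * pi * 2.61) = 104873
sqrt(104873) = 323.841
H = 323.841 - 199.6 = 124.2

124.2 m


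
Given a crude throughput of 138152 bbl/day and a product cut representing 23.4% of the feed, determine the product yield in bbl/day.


Crude throughput = 138152 bbl/day
Fraction yield = 23.4%
yield = throughput * fraction / 100
yield = 138152 * 23.4 / 100 = 32327.568

32327.568 bbl/day


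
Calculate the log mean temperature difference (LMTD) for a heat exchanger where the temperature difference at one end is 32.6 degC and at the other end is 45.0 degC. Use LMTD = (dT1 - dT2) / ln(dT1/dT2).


LMTD = (dT1 - dT2) / ln(dT1/dT2)
= (32.6 - 45.0) / ln(32.6 / 45.0) = -12.4 / -0.32235 = 38.47

38.47 degC


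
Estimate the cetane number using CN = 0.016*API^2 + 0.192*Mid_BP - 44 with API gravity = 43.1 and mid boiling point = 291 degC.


CN = 0.016 * 43.1^2 + 0.192 * 291 - 44
CN = 29.72176 + 55.872 - 44 = 41.59376

41.59376


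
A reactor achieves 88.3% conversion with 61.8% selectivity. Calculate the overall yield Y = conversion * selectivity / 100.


Overall yield = conversion (%) * selectivity (%) / 100
Conversion = 88.3%, Selectivity = 61.8%
Y = 88.3 * 61.8 / 100
= 54.5694 %

54.5694 %


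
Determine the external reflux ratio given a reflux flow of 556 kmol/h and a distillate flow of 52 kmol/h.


Reflux ratio definition: R = L / D (liquid returned / distillate withdrawn)
L = 556 kmol/h, D = 52 kmol/h
R = 556 / 52 = 10.69

10.69


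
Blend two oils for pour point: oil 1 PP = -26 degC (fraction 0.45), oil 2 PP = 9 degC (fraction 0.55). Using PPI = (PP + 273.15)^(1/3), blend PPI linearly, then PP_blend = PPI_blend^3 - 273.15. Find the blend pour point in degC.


PPI_1 = (-26 + 273.15)^(1/3) = 6.275575
PPI_2 = (9 + 273.15)^(1/3) = 6.558835
PPI_blend = 0.45 * 6.275575 + 0.55 * 6.558835 = 6.431368
PP_blend = 6.431368^3 - 273.15 = 266.0174 - 273.15 = -7.13

-7.13 degC


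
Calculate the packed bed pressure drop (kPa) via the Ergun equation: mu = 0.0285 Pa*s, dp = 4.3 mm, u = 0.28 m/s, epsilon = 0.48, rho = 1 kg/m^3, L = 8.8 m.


dp = 4.3 mm = 0.0043 m
Viscous term = 150*0.0285*0.28*(1-0.48)^2 / (0.0043^2*0.48^3) = 158285
Inertial term = 1.75*1*0.28^2*(1-0.48) / (0.0043*0.48^3) = 150.026
dP/L = 158285 + 150.026 = 158435 Pa/m
dP = 158435 * 8.8 / 1000 = 1394 kPa

1394 kPa


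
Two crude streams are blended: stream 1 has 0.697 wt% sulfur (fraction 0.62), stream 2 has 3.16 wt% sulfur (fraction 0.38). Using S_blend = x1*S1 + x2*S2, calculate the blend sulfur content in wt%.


Linear sulfur blending: S_blend = x1*S1 + x2*S2
Contribution 1: 0.62 * 0.697 = 0.43214 wt%
Contribution 2: 0.38 * 3.16 = 1.2008 wt%
S_blend = 0.43214 + 1.2008 = 1.63294

1.63294 wt%


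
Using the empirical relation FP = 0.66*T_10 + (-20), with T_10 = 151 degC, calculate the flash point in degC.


FP = 0.66 * 151 + (-20) = 79.66

79.66 degC


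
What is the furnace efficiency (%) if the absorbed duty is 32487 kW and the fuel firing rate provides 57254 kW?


Furnace efficiency = Q_absorbed / Q_fuel * 100
= 32487 / 57254 * 100 = 56.74

56.74 %


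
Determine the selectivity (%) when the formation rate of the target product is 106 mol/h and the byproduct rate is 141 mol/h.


Selectivity = desired / (desired + undesired) * 100
Total products = 106 + 141 = 247 mol/h
S = 106 / 247 * 100
= 0.4291 * 100
= 42.91 %

42.91 %


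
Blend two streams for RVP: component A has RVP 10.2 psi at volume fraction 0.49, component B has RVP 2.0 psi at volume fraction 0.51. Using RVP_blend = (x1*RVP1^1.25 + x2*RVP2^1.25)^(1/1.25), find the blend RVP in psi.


Chevron index: RVP_blend = (sum xi*RVPi^1.25)^(1/1.25)
RVP^1.25 terms: 0.49 * 10.2^1.25 + 0.51 * 2.0^1.25 = 10.1449
RVP_blend = 10.1449^(1/1.25) = 6.383

6.383 psi


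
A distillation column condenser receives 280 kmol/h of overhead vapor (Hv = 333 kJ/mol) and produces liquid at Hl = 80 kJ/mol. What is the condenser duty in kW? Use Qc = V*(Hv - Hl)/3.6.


Qc = 280 * (333 - 80) / 3.6 = 280 * 253 / 3.6 = 19680

19680 kW


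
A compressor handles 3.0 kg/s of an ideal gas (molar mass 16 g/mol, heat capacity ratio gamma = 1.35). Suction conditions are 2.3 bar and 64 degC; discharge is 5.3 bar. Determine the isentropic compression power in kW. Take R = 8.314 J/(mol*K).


Isentropic work: W = m*(gamma/(gamma-1))*(R*T1/MW)*((P2/P1)^((gamma-1)/gamma) - 1)
T1 = 64 + 273.15 = 337.15 K
Pressure ratio = 5.3 / 2.3 = 2.30435
Exponent = (1.35 - 1)/1.35 = 0.259259
(P2/P1)^exp - 1 = 2.30435^0.259259 - 1 = 0.241635
W = 3.0 * 1.35 / 0.35 * 8.314 * 337.15 / 16 * 0.241635 = 489.8

489.8 kW


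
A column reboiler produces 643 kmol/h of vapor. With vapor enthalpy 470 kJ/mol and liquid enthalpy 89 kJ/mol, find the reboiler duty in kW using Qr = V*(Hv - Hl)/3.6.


Qr = 643 * (470 - 89) / 3.6 = 643 * 381 / 3.6 = 68050

68050 kW


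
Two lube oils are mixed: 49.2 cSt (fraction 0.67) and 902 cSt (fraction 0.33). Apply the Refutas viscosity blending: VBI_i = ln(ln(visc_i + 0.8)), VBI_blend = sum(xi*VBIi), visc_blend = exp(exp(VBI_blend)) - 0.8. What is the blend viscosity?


Refutas method: VBN_i = 14.534*ln(ln(visc_i + 0.8)) + 10.975, blended linearly by mass fraction; since VBN is linear in VBI_i = ln(ln(visc_i + 0.8)) and the fractions sum to 1, blend VBI directly: visc = exp(exp(VBI_blend)) - 0.8
VBI_1 = ln(ln(49.2 + 0.8)) = 1.36405
VBI_2 = ln(ln(902 + 0.8)) = 1.91773
VBI_blend = 0.67 * 1.36405 + 0.33 * 1.91773 = 1.54676
visc_blend = exp(exp(1.54676)) - 0.8 = 108.7

108.7 cSt


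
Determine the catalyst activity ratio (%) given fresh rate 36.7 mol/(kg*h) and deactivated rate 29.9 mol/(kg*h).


Activity (%) = (rate_used / rate_fresh) * 100
rate_used = 29.9, rate_fresh = 36.7
= (29.9 / 36.7) * 100
= 0.8147 * 100 = 81.47

81.47 %


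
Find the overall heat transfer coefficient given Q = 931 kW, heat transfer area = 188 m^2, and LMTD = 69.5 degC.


From Q = U*A*LMTD, U = Q / (A * LMTD)
U = 931 / (188 * 69.5) = 931 / 13066 = 0.07125

0.07125 kW/(m^2*K)


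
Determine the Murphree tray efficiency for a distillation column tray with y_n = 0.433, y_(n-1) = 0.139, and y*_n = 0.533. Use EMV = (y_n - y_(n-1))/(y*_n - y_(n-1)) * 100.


Murphree vapor efficiency: EMV = (y_n - y_(n-1)) / (y*_n - y_(n-1)) * 100
EMV = (0.433 - 0.139) / (0.533 - 0.139) * 100 = 0.294 / 0.394 * 100 = 74.62

74.62 %


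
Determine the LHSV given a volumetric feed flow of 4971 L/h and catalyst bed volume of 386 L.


LHSV = volumetric feed rate / catalyst volume
= 4971 L/h / 386 L
= 12.88 h^-1

12.88 h^-1


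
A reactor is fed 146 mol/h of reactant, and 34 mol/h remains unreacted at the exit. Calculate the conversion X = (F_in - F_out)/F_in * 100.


X = (F_in - F_out) / F_in * 100
Moles reacted = 146 - 34 = 112
X = 112 / 146 * 100
= 0.7671 * 100
= 76.71 %

76.71 %


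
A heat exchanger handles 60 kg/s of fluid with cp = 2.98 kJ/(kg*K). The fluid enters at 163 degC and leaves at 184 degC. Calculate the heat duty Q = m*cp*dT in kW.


Q = m_dot * cp * delta_T
delta_T = 184 - 163 = 21 K
Q = 60 * 2.98 * 21
= 178.8 * 21
= 3754.8 kW

3754.8 kW


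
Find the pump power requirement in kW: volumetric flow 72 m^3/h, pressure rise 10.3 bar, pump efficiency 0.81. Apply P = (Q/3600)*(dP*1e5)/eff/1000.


Q = 72 / 3600 = 0.02 m^3/s
P = 0.02 * (10.3 * 1e5) / 0.81 / 1000 = 25.43

25.43 kW


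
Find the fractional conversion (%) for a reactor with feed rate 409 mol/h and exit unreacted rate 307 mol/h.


X = (F_in - F_out) / F_in * 100
Moles reacted = 409 - 307 = 102
X = 102 / 409 * 100
= 0.2494 * 100
= 24.94 %

24.94 %


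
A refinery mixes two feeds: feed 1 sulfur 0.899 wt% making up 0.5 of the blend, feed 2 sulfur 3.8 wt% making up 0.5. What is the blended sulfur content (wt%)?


Linear sulfur blending: S_blend = x1*S1 + x2*S2
Contribution 1: 0.5 * 0.899 = 0.4495 wt%
Contribution 2: 0.5 * 3.8 = 1.9 wt%
S_blend = 0.4495 + 1.9 = 2.3495

2.3495 wt%


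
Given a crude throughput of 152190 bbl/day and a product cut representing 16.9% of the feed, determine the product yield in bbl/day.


Crude throughput = 152190 bbl/day
Fraction yield = 16.9%
yield = throughput * fraction / 100
yield = 152190 * 16.9 / 100 = 25720.11

25720.11 bbl/day


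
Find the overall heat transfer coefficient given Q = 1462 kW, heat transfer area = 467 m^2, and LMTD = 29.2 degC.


From Q = U*A*LMTD, U = Q / (A * LMTD)
U = 1462 / (467 * 29.2) = 1462 / 13636.4 = 0.1072

0.1072 kW/(m^2*K)


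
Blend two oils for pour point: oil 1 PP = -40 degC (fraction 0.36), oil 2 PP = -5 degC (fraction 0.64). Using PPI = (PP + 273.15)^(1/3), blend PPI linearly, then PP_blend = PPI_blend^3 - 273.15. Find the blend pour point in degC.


PPI_1 = (-40 + 273.15)^(1/3) = 6.15477
PPI_2 = (-5 + 273.15)^(1/3) = 6.448508
PPI_blend = 0.36 * 6.15477 + 0.64 * 6.448508 = 6.342762
PP_blend = 6.342762^3 - 273.15 = 255.1733 - 273.15 = -17.98

-17.98 degC


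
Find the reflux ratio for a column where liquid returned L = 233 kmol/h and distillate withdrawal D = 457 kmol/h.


Reflux ratio definition: R = L / D (liquid returned / distillate withdrawn)
L = 233 kmol/h, D = 457 kmol/h
R = 233 / 457 = 0.5098

0.5098


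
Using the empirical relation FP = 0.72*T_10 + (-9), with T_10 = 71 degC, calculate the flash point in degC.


FP = 0.72 * 71 + (-9) = 42.12

42.12 degC


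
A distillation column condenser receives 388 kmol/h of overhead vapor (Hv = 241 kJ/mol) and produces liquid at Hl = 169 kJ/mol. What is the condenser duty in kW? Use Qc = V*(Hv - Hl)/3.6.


Qc = 388 * (241 - 169) / 3.6 = 388 * 72 / 3.6 = 7760

7760 kW


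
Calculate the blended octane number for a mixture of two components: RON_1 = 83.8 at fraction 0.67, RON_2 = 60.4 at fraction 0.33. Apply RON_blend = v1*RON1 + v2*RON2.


Linear blending: RON_blend = sum(vi * RONi)
Contribution 1: 0.67 * 83.8 = 56.146
Contribution 2: 0.33 * 60.4 = 19.932
RON_blend = 56.146 + 19.932 = 76.078

76.078


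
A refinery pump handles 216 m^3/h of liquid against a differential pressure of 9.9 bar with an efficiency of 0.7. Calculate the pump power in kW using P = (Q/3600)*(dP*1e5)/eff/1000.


Q = 216 / 3600 = 0.06 m^3/s
P = 0.06 * (9.9 * 1e5) / 0.7 / 1000 = 84.86

84.86 kW


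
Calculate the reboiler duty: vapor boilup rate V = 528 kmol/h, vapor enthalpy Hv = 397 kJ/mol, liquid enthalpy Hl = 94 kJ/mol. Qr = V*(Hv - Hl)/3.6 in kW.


Qr = 528 * (397 - 94) / 3.6 = 528 * 303 / 3.6 = 44440

44440 kW


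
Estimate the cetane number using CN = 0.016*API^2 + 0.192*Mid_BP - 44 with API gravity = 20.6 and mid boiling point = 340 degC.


CN = 0.016 * 20.6^2 + 0.192 * 340 - 44
CN = 6.78976 + 65.28 - 44 = 28.06976

28.06976


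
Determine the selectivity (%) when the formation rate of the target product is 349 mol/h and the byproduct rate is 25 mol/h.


Selectivity = desired / (desired + undesired) * 100
Total products = 349 + 25 = 374 mol/h
S = 349 / 374 * 100
= 0.9332 * 100
= 93.32 %

93.32 %


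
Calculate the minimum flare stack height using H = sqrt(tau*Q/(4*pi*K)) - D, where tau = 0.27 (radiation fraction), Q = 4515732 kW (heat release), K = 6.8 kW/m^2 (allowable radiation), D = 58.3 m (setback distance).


tau*Q/(4*pi*K) = 0.27 * 4515732 / (4 * pi * 6.8) = 14268.3
sqrt(14268.3) = 119.45
H = 119.45 - 58.3 = 61.15

61.15 m


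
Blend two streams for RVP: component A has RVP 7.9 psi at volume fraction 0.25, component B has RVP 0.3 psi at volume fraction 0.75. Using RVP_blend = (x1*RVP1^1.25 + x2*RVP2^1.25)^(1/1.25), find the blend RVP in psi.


Chevron index: RVP_blend = (sum xi*RVPi^1.25)^(1/1.25)
RVP^1.25 terms: 0.25 * 7.9^1.25 + 0.75 * 0.3^1.25 = 3.47763
RVP_blend = 3.47763^(1/1.25) = 2.710

2.710 psi


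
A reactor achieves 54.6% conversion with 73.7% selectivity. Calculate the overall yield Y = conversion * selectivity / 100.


Overall yield = conversion (%) * selectivity (%) / 100
Conversion = 54.6%, Selectivity = 73.7%
Y = 54.6 * 73.7 / 100
= 40.2402 %

40.2402 %


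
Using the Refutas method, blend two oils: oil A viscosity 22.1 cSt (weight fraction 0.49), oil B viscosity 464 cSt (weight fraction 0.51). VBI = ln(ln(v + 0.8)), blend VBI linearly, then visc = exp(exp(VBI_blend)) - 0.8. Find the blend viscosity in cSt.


Refutas method: VBN_i = 14.534*ln(ln(visc_i + 0.8)) + 10.975, blended linearly by mass fraction; since VBN is linear in VBI_i = ln(ln(visc_i + 0.8)) and the fractions sum to 1, blend VBI directly: visc = exp(exp(VBI_blend)) - 0.8
VBI_1 = ln(ln(22.1 + 0.8)) = 1.1414
VBI_2 = ln(ln(464 + 0.8)) = 1.81509
VBI_blend = 0.49 * 1.1414 + 0.51 * 1.81509 = 1.48498
visc_blend = exp(exp(1.48498)) - 0.8 = 81.87

81.87 cSt


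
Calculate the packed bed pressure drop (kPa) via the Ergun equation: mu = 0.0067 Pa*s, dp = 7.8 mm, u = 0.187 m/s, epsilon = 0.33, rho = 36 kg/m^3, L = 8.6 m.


dp = 7.8 mm = 0.0078 m
Viscous term = 150*0.0067*0.187*(1-0.33)^2 / (0.0078^2*0.33^3) = 38585.7
Inertial term = 1.75*36*0.187^2*(1-0.33) / (0.0078*0.33^3) = 5265.77
dP/L = 38585.7 + 5265.77 = 43851.5 Pa/m
dP = 43851.5 * 8.6 / 1000 = 377.1 kPa

377.1 kPa


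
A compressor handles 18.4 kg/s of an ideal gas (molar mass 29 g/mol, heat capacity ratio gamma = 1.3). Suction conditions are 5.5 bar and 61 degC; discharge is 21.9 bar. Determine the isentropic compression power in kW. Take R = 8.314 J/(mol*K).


Isentropic work: W = m*(gamma/(gamma-1))*(R*T1/MW)*((P2/P1)^((gamma-1)/gamma) - 1)
T1 = 61 + 273.15 = 334.15 K
Pressure ratio = 21.9 / 5.5 = 3.98182
Exponent = (1.3 - 1)/1.3 = 0.230769
(P2/P1)^exp - 1 = 3.98182^0.230769 - 1 = 0.375562
W = 18.4 * 1.3 / 0.3 * 8.314 * 334.15 / 29 * 0.375562 = 2869

2869 kW


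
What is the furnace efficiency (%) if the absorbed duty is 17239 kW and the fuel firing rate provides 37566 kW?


Furnace efficiency = Q_absorbed / Q_fuel * 100
= 17239 / 37566 * 100 = 45.89

45.89 %


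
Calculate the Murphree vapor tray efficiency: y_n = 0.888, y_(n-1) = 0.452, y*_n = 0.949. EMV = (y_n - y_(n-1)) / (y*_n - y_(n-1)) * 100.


Murphree vapor efficiency: EMV = (y_n - y_(n-1)) / (y*_n - y_(n-1)) * 100
EMV = (0.888 - 0.452) / (0.949 - 0.452) * 100 = 0.436 / 0.497 * 100 = 87.73

87.73 %


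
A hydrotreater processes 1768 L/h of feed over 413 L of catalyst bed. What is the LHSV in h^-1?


LHSV = volumetric feed rate / catalyst volume
= 1768 L/h / 413 L
= 4.281 h^-1

4.281 h^-1


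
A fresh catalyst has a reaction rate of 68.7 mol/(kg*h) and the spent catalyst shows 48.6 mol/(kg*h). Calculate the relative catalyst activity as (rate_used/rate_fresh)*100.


Activity (%) = (rate_used / rate_fresh) * 100
rate_used = 48.6, rate_fresh = 68.7
= (48.6 / 68.7) * 100
= 0.7074 * 100 = 70.74

70.74 %


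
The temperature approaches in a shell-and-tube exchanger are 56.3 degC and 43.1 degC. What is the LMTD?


LMTD = (dT1 - dT2) / ln(dT1/dT2)
= (56.3 - 43.1) / ln(56.3 / 43.1) = 13.2 / 0.267172 = 49.41

49.41 degC


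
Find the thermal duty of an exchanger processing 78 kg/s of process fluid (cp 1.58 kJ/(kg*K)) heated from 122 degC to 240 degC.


Q = m_dot * cp * delta_T
delta_T = 240 - 122 = 118 K
Q = 78 * 1.58 * 118
= 123.24 * 118
= 14542.32 kW

14542.32 kW


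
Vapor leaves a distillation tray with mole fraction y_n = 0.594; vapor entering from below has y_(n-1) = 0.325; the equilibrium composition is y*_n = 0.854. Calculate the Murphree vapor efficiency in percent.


Murphree vapor efficiency: EMV = (y_n - y_(n-1)) / (y*_n - y_(n-1)) * 100
EMV = (0.594 - 0.325) / (0.854 - 0.325) * 100 = 0.269 / 0.529 * 100 = 50.85

50.85 %


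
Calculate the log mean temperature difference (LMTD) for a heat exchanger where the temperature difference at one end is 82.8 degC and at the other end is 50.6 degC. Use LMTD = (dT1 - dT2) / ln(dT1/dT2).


LMTD = (dT1 - dT2) / ln(dT1/dT2)
= (82.8 - 50.6) / ln(82.8 / 50.6) = 32.2 / 0.492476 = 65.38

65.38 degC


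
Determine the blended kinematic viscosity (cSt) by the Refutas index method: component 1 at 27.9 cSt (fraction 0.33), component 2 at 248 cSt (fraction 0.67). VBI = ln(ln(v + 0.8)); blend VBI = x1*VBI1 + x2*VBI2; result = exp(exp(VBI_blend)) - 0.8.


Refutas method: VBN_i = 14.534*ln(ln(visc_i + 0.8)) + 10.975, blended linearly by mass fraction; since VBN is linear in VBI_i = ln(ln(visc_i + 0.8)) and the fractions sum to 1, blend VBI directly: visc = exp(exp(VBI_blend)) - 0.8
VBI_1 = ln(ln(27.9 + 0.8)) = 1.21102
VBI_2 = ln(ln(248 + 0.8)) = 1.70777
VBI_blend = 0.33 * 1.21102 + 0.67 * 1.70777 = 1.54384
visc_blend = exp(exp(1.54384)) - 0.8 = 107.2

107.2 cSt


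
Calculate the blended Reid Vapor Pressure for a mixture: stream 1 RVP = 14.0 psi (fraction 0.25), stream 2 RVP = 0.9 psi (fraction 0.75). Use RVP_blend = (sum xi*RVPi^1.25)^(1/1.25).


Chevron index: RVP_blend = (sum xi*RVPi^1.25)^(1/1.25)
RVP^1.25 terms: 0.25 * 14.0^1.25 + 0.75 * 0.9^1.25 = 7.42763
RVP_blend = 7.42763^(1/1.25) = 4.974

4.974 psi


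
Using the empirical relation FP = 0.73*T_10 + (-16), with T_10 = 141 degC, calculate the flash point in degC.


FP = 0.73 * 141 + (-16) = 86.93

86.93 degC


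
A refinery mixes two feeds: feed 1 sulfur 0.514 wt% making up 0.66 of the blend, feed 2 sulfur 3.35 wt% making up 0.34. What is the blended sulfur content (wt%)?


Linear sulfur blending: S_blend = x1*S1 + x2*S2
Contribution 1: 0.66 * 0.514 = 0.33924 wt%
Contribution 2: 0.34 * 3.35 = 1.139 wt%
S_blend = 0.33924 + 1.139 = 1.47824

1.47824 wt%


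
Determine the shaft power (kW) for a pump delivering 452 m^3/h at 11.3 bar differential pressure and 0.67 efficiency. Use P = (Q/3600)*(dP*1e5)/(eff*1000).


Q = 452 / 3600 = 0.125556 m^3/s
P = 0.125556 * (11.3 * 1e5) / 0.67 / 1000 = 211.8

211.8 kW


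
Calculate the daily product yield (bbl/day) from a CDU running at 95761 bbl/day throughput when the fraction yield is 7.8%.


Crude throughput = 95761 bbl/day
Fraction yield = 7.8%
yield = throughput * fraction / 100
yield = 95761 * 7.8 / 100 = 7469.358

7469.358 bbl/day


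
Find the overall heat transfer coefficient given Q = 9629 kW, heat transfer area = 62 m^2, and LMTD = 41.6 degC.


From Q = U*A*LMTD, U = Q / (A * LMTD)
U = 9629 / (62 * 41.6) = 9629 / 2579.2 = 3.733

3.733 kW/(m^2*K)


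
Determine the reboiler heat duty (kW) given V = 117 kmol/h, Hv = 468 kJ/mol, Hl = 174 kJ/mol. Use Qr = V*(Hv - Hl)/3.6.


Qr = 117 * (468 - 174) / 3.6 = 117 * 294 / 3.6 = 9555

9555 kW


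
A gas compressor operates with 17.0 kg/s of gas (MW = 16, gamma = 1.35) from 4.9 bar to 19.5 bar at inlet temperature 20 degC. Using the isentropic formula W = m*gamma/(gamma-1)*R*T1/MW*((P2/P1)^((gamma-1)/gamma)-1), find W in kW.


Isentropic work: W = m*(gamma/(gamma-1))*(R*T1/MW)*((P2/P1)^((gamma-1)/gamma) - 1)
T1 = 20 + 273.15 = 293.15 K
Pressure ratio = 19.5 / 4.9 = 3.97959
Exponent = (1.35 - 1)/1.35 = 0.259259
(P2/P1)^exp - 1 = 3.97959^0.259259 - 1 = 0.430584
W = 17.0 * 1.35 / 0.35 * 8.314 * 293.15 / 16 * 0.430584 = 4301

4301 kW


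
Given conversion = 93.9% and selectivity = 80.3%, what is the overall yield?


Overall yield = conversion (%) * selectivity (%) / 100
Conversion = 93.9%, Selectivity = 80.3%
Y = 93.9 * 80.3 / 100
= 75.4017 %

75.4017 %


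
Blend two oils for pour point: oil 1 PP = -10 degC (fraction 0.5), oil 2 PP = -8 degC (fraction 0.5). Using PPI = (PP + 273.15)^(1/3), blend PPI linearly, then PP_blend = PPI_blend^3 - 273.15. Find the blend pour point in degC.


PPI_1 = (-10 + 273.15)^(1/3) = 6.408176
PPI_2 = (-8 + 273.15)^(1/3) = 6.42437
PPI_blend = 0.5 * 6.408176 + 0.5 * 6.42437 = 6.416273
PP_blend = 6.416273^3 - 273.15 = 264.1487 - 273.15 = -9

-9 degC


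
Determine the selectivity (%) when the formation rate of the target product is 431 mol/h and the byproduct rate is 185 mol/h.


Selectivity = desired / (desired + undesired) * 100
Total products = 431 + 185 = 616 mol/h
S = 431 / 616 * 100
= 0.6997 * 100
= 69.97 %

69.97 %


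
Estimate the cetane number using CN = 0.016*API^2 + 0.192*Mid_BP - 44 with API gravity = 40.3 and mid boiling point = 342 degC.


CN = 0.016 * 40.3^2 + 0.192 * 342 - 44
CN = 25.98544 + 65.664 - 44 = 47.64944

47.64944


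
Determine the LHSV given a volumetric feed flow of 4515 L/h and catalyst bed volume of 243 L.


LHSV = volumetric feed rate / catalyst volume
= 4515 L/h / 243 L
= 18.58 h^-1

18.58 h^-1


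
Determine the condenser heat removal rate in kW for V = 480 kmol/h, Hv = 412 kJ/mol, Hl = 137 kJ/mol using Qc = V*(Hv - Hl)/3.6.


Qc = 480 * (412 - 137) / 3.6 = 480 * 275 / 3.6 = 36670

36670 kW


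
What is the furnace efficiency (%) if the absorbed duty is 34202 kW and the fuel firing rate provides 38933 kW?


Furnace efficiency = Q_absorbed / Q_fuel * 100
= 34202 / 38933 * 100 = 87.85

87.85 %


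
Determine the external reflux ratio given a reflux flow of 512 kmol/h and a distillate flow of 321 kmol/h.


Reflux ratio definition: R = L / D (liquid returned / distillate withdrawn)
L = 512 kmol/h, D = 321 kmol/h
R = 512 / 321 = 1.595

1.595


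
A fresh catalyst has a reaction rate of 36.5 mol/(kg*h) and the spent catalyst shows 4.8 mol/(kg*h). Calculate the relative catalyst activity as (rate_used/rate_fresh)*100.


Activity (%) = (rate_used / rate_fresh) * 100
rate_used = 4.8, rate_fresh = 36.5
= (4.8 / 36.5) * 100
= 0.1315 * 100 = 13.15

13.15 %


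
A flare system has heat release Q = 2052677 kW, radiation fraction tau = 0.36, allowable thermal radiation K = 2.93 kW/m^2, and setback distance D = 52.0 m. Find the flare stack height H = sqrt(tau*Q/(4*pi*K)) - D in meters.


tau*Q/(4*pi*K) = 0.36 * 2052677 / (4 * pi * 2.93) = 20069.9
sqrt(20069.9) = 141.668
H = 141.668 - 52.0 = 89.67

89.67 m


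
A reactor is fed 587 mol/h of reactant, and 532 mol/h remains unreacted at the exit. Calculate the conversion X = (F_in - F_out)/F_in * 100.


X = (F_in - F_out) / F_in * 100
Moles reacted = 587 - 532 = 55
X = 55 / 587 * 100
= 0.09370 * 100
= 9.370 %

9.370 %


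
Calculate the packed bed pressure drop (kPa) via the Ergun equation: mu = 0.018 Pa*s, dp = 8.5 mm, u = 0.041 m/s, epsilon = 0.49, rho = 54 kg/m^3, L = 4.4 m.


dp = 8.5 mm = 0.0085 m
Viscous term = 150*0.018*0.041*(1-0.49)^2 / (0.0085^2*0.49^3) = 3387.36
Inertial term = 1.75*54*0.041^2*(1-0.49) / (0.0085*0.49^3) = 81.0145
dP/L = 3387.36 + 81.0145 = 3468.37 Pa/m
dP = 3468.37 * 4.4 / 1000 = 15.26 kPa

15.26 kPa


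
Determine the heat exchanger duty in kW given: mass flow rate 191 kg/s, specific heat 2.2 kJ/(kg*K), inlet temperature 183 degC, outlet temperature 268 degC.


Q = m_dot * cp * delta_T
delta_T = 268 - 183 = 85 K
Q = 191 * 2.2 * 85
= 420.2 * 85
= 35717 kW

35717 kW


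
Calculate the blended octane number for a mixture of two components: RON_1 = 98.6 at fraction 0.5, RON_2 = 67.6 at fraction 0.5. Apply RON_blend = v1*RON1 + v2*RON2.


Linear blending: RON_blend = sum(vi * RONi)
Contribution 1: 0.5 * 98.6 = 49.3
Contribution 2: 0.5 * 67.6 = 33.8
RON_blend = 49.3 + 33.8 = 83.1

83.1


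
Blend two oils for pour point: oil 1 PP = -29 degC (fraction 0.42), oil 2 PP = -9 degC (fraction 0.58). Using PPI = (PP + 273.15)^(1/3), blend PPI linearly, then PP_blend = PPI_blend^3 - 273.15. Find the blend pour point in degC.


PPI_1 = (-29 + 273.15)^(1/3) = 6.25008
PPI_2 = (-9 + 273.15)^(1/3) = 6.416283
PPI_blend = 0.42 * 6.25008 + 0.58 * 6.416283 = 6.346478
PP_blend = 6.346478^3 - 273.15 = 255.6221 - 273.15 = -17.53

-17.53 degC


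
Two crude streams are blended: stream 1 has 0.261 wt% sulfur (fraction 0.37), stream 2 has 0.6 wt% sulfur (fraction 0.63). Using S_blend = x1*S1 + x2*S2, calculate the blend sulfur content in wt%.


Linear sulfur blending: S_blend = x1*S1 + x2*S2
Contribution 1: 0.37 * 0.261 = 0.09657 wt%
Contribution 2: 0.63 * 0.6 = 0.378 wt%
S_blend = 0.09657 + 0.378 = 0.47457

0.47457 wt%


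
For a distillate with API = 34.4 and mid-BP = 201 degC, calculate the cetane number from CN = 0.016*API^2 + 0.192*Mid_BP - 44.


CN = 0.016 * 34.4^2 + 0.192 * 201 - 44
CN = 18.93376 + 38.592 - 44 = 13.52576

13.52576


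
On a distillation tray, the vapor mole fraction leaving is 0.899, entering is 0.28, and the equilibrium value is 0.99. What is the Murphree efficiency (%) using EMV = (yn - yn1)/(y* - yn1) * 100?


Murphree vapor efficiency: EMV = (y_n - y_(n-1)) / (y*_n - y_(n-1)) * 100
EMV = (0.899 - 0.28) / (0.99 - 0.28) * 100 = 0.619 / 0.71 * 100 = 87.18

87.18 %


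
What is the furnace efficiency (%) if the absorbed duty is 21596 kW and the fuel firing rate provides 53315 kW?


Furnace efficiency = Q_absorbed / Q_fuel * 100
= 21596 / 53315 * 100 = 40.51

40.51 %


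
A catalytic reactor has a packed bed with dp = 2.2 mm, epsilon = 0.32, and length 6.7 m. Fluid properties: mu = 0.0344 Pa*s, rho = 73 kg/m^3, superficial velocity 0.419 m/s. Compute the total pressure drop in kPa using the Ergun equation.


dp = 2.2 mm = 0.0022 m
Viscous term = 150*0.0344*0.419*(1-0.32)^2 / (0.0022^2*0.32^3) = 6303570
Inertial term = 1.75*73*0.419^2*(1-0.32) / (0.0022*0.32^3) = 211556
dP/L = 6303570 + 211556 = 6515130 Pa/m
dP = 6515130 * 6.7 / 1000 = 43650 kPa

43650 kPa


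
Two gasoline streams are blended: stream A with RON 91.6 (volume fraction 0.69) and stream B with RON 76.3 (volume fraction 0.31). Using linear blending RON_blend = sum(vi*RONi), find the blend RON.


Linear blending: RON_blend = sum(vi * RONi)
Contribution 1: 0.69 * 91.6 = 63.204
Contribution 2: 0.31 * 76.3 = 23.653
RON_blend = 63.204 + 23.653 = 86.857

86.857


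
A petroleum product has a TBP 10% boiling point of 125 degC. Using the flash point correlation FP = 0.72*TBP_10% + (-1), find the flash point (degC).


FP = 0.72 * 125 + (-1) = 89

89 degC


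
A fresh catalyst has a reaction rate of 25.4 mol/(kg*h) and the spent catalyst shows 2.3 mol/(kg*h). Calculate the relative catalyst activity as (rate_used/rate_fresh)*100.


Activity (%) = (rate_used / rate_fresh) * 100
rate_used = 2.3, rate_fresh = 25.4
= (2.3 / 25.4) * 100
= 0.09055 * 100 = 9.055

9.055 %


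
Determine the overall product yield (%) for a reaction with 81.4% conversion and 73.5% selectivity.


Overall yield = conversion (%) * selectivity (%) / 100
Conversion = 81.4%, Selectivity = 73.5%
Y = 81.4 * 73.5 / 100
= 59.829 %

59.829 %


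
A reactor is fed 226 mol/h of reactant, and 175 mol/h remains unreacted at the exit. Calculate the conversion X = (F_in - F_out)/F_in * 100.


X = (F_in - F_out) / F_in * 100
Moles reacted = 226 - 175 = 51
X = 51 / 226 * 100
= 0.2257 * 100
= 22.57 %

22.57 %


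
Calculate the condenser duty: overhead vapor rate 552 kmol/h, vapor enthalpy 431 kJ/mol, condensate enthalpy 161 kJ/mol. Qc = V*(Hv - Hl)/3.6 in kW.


Qc = 552 * (431 - 161) / 3.6 = 552 * 270 / 3.6 = 41400

41400 kW


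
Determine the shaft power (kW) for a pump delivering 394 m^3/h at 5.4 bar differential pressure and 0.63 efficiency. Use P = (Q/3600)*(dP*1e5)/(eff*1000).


Q = 394 / 3600 = 0.109444 m^3/s
P = 0.109444 * (5.4 * 1e5) / 0.63 / 1000 = 93.81

93.81 kW


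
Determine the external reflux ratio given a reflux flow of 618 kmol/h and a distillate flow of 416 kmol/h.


Reflux ratio definition: R = L / D (liquid returned / distillate withdrawn)
L = 618 kmol/h, D = 416 kmol/h
R = 618 / 416 = 1.486

1.486


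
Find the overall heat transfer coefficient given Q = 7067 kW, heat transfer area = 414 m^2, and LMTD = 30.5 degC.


From Q = U*A*LMTD, U = Q / (A * LMTD)
U = 7067 / (414 * 30.5) = 7067 / 12627 = 0.5597

0.5597 kW/(m^2*K)


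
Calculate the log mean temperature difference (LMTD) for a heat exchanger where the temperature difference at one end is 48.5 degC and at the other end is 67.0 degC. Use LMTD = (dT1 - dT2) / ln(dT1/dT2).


LMTD = (dT1 - dT2) / ln(dT1/dT2)
= (48.5 - 67.0) / ln(48.5 / 67.0) = -18.5 / -0.323129 = 57.25

57.25 degC


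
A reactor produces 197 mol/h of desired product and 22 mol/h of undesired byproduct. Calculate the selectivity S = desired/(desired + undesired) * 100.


Selectivity = desired / (desired + undesired) * 100
Total products = 197 + 22 = 219 mol/h
S = 197 / 219 * 100
= 0.8995 * 100
= 89.95 %

89.95 %


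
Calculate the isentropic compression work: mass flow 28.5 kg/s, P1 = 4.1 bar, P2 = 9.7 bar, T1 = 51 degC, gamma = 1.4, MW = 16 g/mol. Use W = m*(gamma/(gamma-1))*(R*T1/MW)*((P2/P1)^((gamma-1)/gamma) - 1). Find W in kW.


Isentropic work: W = m*(gamma/(gamma-1))*(R*T1/MW)*((P2/P1)^((gamma-1)/gamma) - 1)
T1 = 51 + 273.15 = 324.15 K
Pressure ratio = 9.7 / 4.1 = 2.36585
Exponent = (1.4 - 1)/1.4 = 0.285714
(P2/P1)^exp - 1 = 2.36585^0.285714 - 1 = 0.278949
W = 28.5 * 1.4 / 0.4 * 8.314 * 324.15 / 16 * 0.278949 = 4687

4687 kW


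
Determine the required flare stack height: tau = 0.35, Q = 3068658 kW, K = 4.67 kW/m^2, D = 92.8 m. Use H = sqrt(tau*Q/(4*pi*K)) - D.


tau*Q/(4*pi*K) = 0.35 * 3068658 / (4 * pi * 4.67) = 18301.6
sqrt(18301.6) = 135.283
H = 135.283 - 92.8 = 42.48

42.48 m


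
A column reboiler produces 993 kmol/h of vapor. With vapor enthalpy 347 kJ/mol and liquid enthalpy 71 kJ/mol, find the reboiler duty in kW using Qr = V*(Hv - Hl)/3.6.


Qr = 993 * (347 - 71) / 3.6 = 993 * 276 / 3.6 = 76130

76130 kW


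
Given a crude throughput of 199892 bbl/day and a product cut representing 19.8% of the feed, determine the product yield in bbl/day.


Crude throughput = 199892 bbl/day
Fraction yield = 19.8%
yield = throughput * fraction / 100
yield = 199892 * 19.8 / 100 = 39578.616

39578.616 bbl/day


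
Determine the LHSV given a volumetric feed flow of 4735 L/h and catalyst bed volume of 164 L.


LHSV = volumetric feed rate / catalyst volume
= 4735 L/h / 164 L
= 28.87 h^-1

28.87 h^-1


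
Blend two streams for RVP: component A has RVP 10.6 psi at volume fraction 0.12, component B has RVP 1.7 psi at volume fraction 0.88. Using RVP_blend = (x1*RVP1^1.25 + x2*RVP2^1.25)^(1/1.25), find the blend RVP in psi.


Chevron index: RVP_blend = (sum xi*RVPi^1.25)^(1/1.25)
RVP^1.25 terms: 0.12 * 10.6^1.25 + 0.88 * 1.7^1.25 = 4.00338
RVP_blend = 4.00338^(1/1.25) = 3.033

3.033 psi


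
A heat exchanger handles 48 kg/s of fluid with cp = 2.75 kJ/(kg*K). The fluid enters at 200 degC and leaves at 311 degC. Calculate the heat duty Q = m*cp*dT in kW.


Q = m_dot * cp * delta_T
delta_T = 311 - 200 = 111 K
Q = 48 * 2.75 * 111
= 132 * 111
= 14652 kW

14652 kW


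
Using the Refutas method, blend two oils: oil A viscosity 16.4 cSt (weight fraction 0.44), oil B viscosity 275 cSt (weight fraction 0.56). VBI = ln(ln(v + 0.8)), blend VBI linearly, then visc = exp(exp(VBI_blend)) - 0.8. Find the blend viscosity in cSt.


Refutas method: VBN_i = 14.534*ln(ln(visc_i + 0.8)) + 10.975, blended linearly by mass fraction; since VBN is linear in VBI_i = ln(ln(visc_i + 0.8)) and the fractions sum to 1, blend VBI directly: visc = exp(exp(VBI_blend)) - 0.8
VBI_1 = ln(ln(16.4 + 0.8)) = 1.04553
VBI_2 = ln(ln(275 + 0.8)) = 1.72627
VBI_blend = 0.44 * 1.04553 + 0.56 * 1.72627 = 1.42674
visc_blend = exp(exp(1.42674)) - 0.8 = 63.60

63.60 cSt


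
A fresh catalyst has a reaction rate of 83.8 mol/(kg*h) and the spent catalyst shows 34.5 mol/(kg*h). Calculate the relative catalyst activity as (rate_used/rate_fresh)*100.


Activity (%) = (rate_used / rate_fresh) * 100
rate_used = 34.5, rate_fresh = 83.8
= (34.5 / 83.8) * 100
= 0.4117 * 100 = 41.17

41.17 %


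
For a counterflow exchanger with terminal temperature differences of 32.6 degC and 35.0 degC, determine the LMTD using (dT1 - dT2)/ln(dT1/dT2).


LMTD = (dT1 - dT2) / ln(dT1/dT2)
= (32.6 - 35.0) / ln(32.6 / 35.0) = -2.4 / -0.0710358 = 33.79

33.79 degC


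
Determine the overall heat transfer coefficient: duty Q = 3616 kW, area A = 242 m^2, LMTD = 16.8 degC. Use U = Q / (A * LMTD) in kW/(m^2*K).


From Q = U*A*LMTD, U = Q / (A * LMTD)
U = 3616 / (242 * 16.8) = 3616 / 4065.6 = 0.8894

0.8894 kW/(m^2*K)


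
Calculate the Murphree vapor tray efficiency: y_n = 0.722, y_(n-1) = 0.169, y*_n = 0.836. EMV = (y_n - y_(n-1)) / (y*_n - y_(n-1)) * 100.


Murphree vapor efficiency: EMV = (y_n - y_(n-1)) / (y*_n - y_(n-1)) * 100
EMV = (0.722 - 0.169) / (0.836 - 0.169) * 100 = 0.553 / 0.667 * 100 = 82.91

82.91 %
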